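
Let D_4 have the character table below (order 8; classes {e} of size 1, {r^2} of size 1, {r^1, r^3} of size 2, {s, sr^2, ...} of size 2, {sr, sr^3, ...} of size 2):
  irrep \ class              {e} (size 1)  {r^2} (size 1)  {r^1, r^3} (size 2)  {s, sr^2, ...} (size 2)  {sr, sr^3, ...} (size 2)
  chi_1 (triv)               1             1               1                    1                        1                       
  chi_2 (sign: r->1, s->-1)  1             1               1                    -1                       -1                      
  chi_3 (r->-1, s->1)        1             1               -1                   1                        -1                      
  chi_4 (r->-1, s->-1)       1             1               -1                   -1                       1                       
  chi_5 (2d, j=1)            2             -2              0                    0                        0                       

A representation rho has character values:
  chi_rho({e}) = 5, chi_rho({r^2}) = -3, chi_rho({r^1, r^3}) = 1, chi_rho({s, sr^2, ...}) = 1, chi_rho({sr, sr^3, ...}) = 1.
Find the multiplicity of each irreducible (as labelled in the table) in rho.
Multiplicities: chi_1: 1, chi_2: 0, chi_3: 0, chi_4: 0, chi_5: 2.

Explanation: Use <chi_rho, chi> = (1/|G|) sum_C |C| * chi_rho(C) * conj(chi(C)) with |G| = 8 for each irreducible chi in the table:
  <chi_rho, chi_1> = (1/8)[1*(5)*conj(1) + 1*(-3)*conj(1) + 2*(1)*conj(1) + 2*(1)*conj(1) + 2*(1)*conj(1)]
      = (1/8)[(5) + (-3) + (2) + (2) + (2)] = 8/8 = 1
  <chi_rho, chi_2> = (1/8)[1*(5)*conj(1) + 1*(-3)*conj(1) + 2*(1)*conj(1) + 2*(1)*conj(-1) + 2*(1)*conj(-1)]
      = (1/8)[(5) + (-3) + (2) + (-2) + (-2)] = 0/8 = 0
  <chi_rho, chi_3> = (1/8)[1*(5)*conj(1) + 1*(-3)*conj(1) + 2*(1)*conj(-1) + 2*(1)*conj(1) + 2*(1)*conj(-1)]
      = (1/8)[(5) + (-3) + (-2) + (2) + (-2)] = 0/8 = 0
  <chi_rho, chi_4> = (1/8)[1*(5)*conj(1) + 1*(-3)*conj(1) + 2*(1)*conj(-1) + 2*(1)*conj(-1) + 2*(1)*conj(1)]
      = (1/8)[(5) + (-3) + (-2) + (-2) + (2)] = 0/8 = 0
  <chi_rho, chi_5> = (1/8)[1*(5)*conj(2) + 1*(-3)*conj(-2) + 2*(1)*conj(0) + 2*(1)*conj(0) + 2*(1)*conj(0)]
      = (1/8)[(10) + (6) + (0) + (0) + (0)] = 16/8 = 2
Dimension check: dim(rho) = sum (mult * dim) = 1*1 + 0*1 + 0*1 + 0*1 + 2*2 = 5 = chi_rho(e) = 5.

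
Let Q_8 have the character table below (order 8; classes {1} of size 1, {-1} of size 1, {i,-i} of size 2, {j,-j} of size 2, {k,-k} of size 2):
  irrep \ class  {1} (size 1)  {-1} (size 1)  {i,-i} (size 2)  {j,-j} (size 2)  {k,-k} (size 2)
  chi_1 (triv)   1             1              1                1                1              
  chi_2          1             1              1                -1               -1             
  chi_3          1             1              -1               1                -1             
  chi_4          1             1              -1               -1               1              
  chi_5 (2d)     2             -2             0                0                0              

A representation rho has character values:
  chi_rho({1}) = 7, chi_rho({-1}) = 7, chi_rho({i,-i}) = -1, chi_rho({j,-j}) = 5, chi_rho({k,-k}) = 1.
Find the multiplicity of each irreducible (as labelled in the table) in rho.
Multiplicities: chi_1: 3, chi_2: 0, chi_3: 3, chi_4: 1, chi_5: 0.

Why: Use <chi_rho, chi> = (1/|G|) sum_C |C| * chi_rho(C) * conj(chi(C)) with |G| = 8 for each irreducible chi in the table:
  <chi_rho, chi_1> = (1/8)[1*(7)*conj(1) + 1*(7)*conj(1) + 2*(-1)*conj(1) + 2*(5)*conj(1) + 2*(1)*conj(1)]
      = (1/8)[(7) + (7) + (-2) + (10) + (2)] = 24/8 = 3
  <chi_rho, chi_2> = (1/8)[1*(7)*conj(1) + 1*(7)*conj(1) + 2*(-1)*conj(1) + 2*(5)*conj(-1) + 2*(1)*conj(-1)]
      = (1/8)[(7) + (7) + (-2) + (-10) + (-2)] = 0/8 = 0
  <chi_rho, chi_3> = (1/8)[1*(7)*conj(1) + 1*(7)*conj(1) + 2*(-1)*conj(-1) + 2*(5)*conj(1) + 2*(1)*conj(-1)]
      = (1/8)[(7) + (7) + (2) + (10) + (-2)] = 24/8 = 3
  <chi_rho, chi_4> = (1/8)[1*(7)*conj(1) + 1*(7)*conj(1) + 2*(-1)*conj(-1) + 2*(5)*conj(-1) + 2*(1)*conj(1)]
      = (1/8)[(7) + (7) + (2) + (-10) + (2)] = 8/8 = 1
  <chi_rho, chi_5> = (1/8)[1*(7)*conj(2) + 1*(7)*conj(-2) + 2*(-1)*conj(0) + 2*(5)*conj(0) + 2*(1)*conj(0)]
      = (1/8)[(14) + (-14) + (0) + (0) + (0)] = 0/8 = 0
Dimension check: dim(rho) = sum (mult * dim) = 3*1 + 0*1 + 3*1 + 1*1 + 0*2 = 7 = chi_rho(e) = 7.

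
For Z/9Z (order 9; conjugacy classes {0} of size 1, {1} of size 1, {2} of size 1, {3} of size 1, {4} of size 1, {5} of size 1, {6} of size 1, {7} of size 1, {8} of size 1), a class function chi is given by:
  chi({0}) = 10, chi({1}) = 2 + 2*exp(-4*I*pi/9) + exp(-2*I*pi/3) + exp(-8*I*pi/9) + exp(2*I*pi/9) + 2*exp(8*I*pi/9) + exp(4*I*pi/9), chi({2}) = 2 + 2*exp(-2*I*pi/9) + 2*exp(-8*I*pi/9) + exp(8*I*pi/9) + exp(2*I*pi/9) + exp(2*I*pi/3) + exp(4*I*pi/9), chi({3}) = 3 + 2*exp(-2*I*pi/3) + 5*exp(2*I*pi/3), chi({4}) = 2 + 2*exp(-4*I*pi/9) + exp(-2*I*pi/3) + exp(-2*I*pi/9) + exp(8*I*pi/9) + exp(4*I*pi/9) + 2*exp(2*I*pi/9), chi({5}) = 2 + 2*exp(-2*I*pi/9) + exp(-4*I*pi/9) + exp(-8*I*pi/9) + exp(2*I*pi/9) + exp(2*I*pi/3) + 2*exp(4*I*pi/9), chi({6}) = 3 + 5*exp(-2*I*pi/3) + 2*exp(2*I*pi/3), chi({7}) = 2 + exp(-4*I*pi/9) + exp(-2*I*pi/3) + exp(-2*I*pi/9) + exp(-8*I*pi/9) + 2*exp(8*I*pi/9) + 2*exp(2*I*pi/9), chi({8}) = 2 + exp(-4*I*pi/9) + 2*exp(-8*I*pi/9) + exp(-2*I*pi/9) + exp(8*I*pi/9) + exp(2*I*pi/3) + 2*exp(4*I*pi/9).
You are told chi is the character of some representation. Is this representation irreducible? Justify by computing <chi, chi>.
Not irreducible (reducible): <chi, chi> = 16 > 1.

<chi, chi> = (1/|G|) sum_C |C| * |chi(C)|^2 = (1/9)[1*|10|^2 + 1*|2 + 2*exp(-4*I*pi/9) + exp(-2*I*pi/3) + exp(-8*I*pi/9) + exp(2*I*pi/9) + 2*exp(8*I*pi/9) + exp(4*I*pi/9)|^2 + 1*|2 + 2*exp(-2*I*pi/9) + 2*exp(-8*I*pi/9) + exp(8*I*pi/9) + exp(2*I*pi/9) + exp(2*I*pi/3) + exp(4*I*pi/9)|^2 + 1*|3 + 2*exp(-2*I*pi/3) + 5*exp(2*I*pi/3)|^2 + 1*|2 + 2*exp(-4*I*pi/9) + exp(-2*I*pi/3) + exp(-2*I*pi/9) + exp(8*I*pi/9) + exp(4*I*pi/9) + 2*exp(2*I*pi/9)|^2 + 1*|2 + 2*exp(-2*I*pi/9) + exp(-4*I*pi/9) + exp(-8*I*pi/9) + exp(2*I*pi/9) + exp(2*I*pi/3) + 2*exp(4*I*pi/9)|^2 + 1*|3 + 5*exp(-2*I*pi/3) + 2*exp(2*I*pi/3)|^2 + 1*|2 + exp(-4*I*pi/9) + exp(-2*I*pi/3) + exp(-2*I*pi/9) + exp(-8*I*pi/9) + 2*exp(8*I*pi/9) + 2*exp(2*I*pi/9)|^2 + 1*|2 + exp(-4*I*pi/9) + 2*exp(-8*I*pi/9) + exp(-2*I*pi/9) + exp(8*I*pi/9) + exp(2*I*pi/3) + 2*exp(4*I*pi/9)|^2]
  = (1/9)[(100) + (16 + 12*exp(-4*I*pi/9) + 11*exp(-2*I*pi/3) + 8*exp(-2*I*pi/9) + 11*exp(-8*I*pi/9) + 11*exp(8*I*pi/9) + 8*exp(2*I*pi/9) + 11*exp(2*I*pi/3) + 12*exp(4*I*pi/9)) + (16 + 11*exp(-2*I*pi/3) + 8*exp(-4*I*pi/9) + 11*exp(-2*I*pi/9) + 12*exp(-8*I*pi/9) + 12*exp(8*I*pi/9) + 11*exp(2*I*pi/9) + 8*exp(4*I*pi/9) + 11*exp(2*I*pi/3)) + (7) + (16 + 11*exp(-4*I*pi/9) + 11*exp(-2*I*pi/3) + 12*exp(-2*I*pi/9) + 8*exp(-8*I*pi/9) + 8*exp(8*I*pi/9) + 12*exp(2*I*pi/9) + 11*exp(2*I*pi/3) + 11*exp(4*I*pi/9)) + (16 + 11*exp(-4*I*pi/9) + 11*exp(-2*I*pi/3) + 12*exp(-2*I*pi/9) + 8*exp(-8*I*pi/9) + 8*exp(8*I*pi/9) + 12*exp(2*I*pi/9) + 11*exp(2*I*pi/3) + 11*exp(4*I*pi/9)) + (7) + (16 + 11*exp(-2*I*pi/3) + 8*exp(-4*I*pi/9) + 11*exp(-2*I*pi/9) + 12*exp(-8*I*pi/9) + 12*exp(8*I*pi/9) + 11*exp(2*I*pi/9) + 8*exp(4*I*pi/9) + 11*exp(2*I*pi/3)) + (16 + 12*exp(-4*I*pi/9) + 11*exp(-2*I*pi/3) + 8*exp(-2*I*pi/9) + 11*exp(-8*I*pi/9) + 11*exp(8*I*pi/9) + 8*exp(2*I*pi/9) + 11*exp(2*I*pi/3) + 12*exp(4*I*pi/9))] = 144/9 = 16.
(Exp terms are combined using exp(i*s)*conj(exp(i*t)) = exp(i*(s-t)), and sums of them are collapsed using the identity that for every m > 1 the m distinct m-th roots of unity sum to 0, e.g. 1 + exp(2*I*pi/3) + exp(-2*I*pi/3) = 0.)
A character is irreducible iff <chi, chi> = 1, so this representation is reducible.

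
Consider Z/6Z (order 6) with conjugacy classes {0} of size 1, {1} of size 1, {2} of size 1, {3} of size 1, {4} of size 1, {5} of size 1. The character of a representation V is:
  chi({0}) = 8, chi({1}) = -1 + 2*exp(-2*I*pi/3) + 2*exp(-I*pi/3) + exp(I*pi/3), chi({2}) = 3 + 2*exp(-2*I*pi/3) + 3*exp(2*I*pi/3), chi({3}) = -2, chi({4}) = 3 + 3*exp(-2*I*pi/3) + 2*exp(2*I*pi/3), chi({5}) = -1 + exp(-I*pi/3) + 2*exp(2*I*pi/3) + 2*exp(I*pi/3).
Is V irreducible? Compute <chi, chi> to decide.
Not irreducible (reducible): <chi, chi> = 14 > 1.

Reasoning: <chi, chi> = (1/|G|) sum_C |C| * |chi(C)|^2 = (1/6)[1*|8|^2 + 1*|-1 + 2*exp(-2*I*pi/3) + 2*exp(-I*pi/3) + exp(I*pi/3)|^2 + 1*|3 + 2*exp(-2*I*pi/3) + 3*exp(2*I*pi/3)|^2 + 1*|-2|^2 + 1*|3 + 3*exp(-2*I*pi/3) + 2*exp(2*I*pi/3)|^2 + 1*|-1 + exp(-I*pi/3) + 2*exp(2*I*pi/3) + 2*exp(I*pi/3)|^2]
  = (1/6)[(64) + (7) + (1) + (4) + (1) + (7)] = 84/6 = 14.
(Exp terms are combined using exp(i*s)*conj(exp(i*t)) = exp(i*(s-t)), and sums of them are collapsed using the identity that for every m > 1 the m distinct m-th roots of unity sum to 0, e.g. 1 + exp(2*I*pi/3) + exp(-2*I*pi/3) = 0.)
A character is irreducible iff <chi, chi> = 1, so this representation is reducible.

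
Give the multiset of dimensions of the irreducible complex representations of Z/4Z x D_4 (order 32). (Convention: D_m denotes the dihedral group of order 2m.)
Dimensions: 1, 1, 1, 1, 1, 1, 1, 1, 1, 1, 1, 1, 1, 1, 1, 1, 2, 2, 2, 2

Solution. There are 20 irreducibles (= number of conjugacy classes). Their dimensions d_i satisfy sum d_i^2 = |G| = 32: 1 + 1 + 1 + 1 + 1 + 1 + 1 + 1 + 1 + 1 + 1 + 1 + 1 + 1 + 1 + 1 + 4 + 4 + 4 + 4 = 32. (For the product with Z/4Z: each of the 4 1-dim characters of Z/4Z tensors with each irrep of D_4, giving 4 copies of each D_4-dimension.)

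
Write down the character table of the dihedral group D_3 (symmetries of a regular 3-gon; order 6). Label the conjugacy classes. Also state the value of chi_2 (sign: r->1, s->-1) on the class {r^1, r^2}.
Conjugacy classes: {e} of size 1, {r^1, r^2} of size 2, {s, sr, ..., sr^2} of size 3.
Character table:
  irrep \ class              {e} (size 1)  {r^1, r^2} (size 2)  {s, sr, ..., sr^2} (size 3)
  chi_1 (triv)               1             1                    1                          
  chi_2 (sign: r->1, s->-1)  1             1                    -1                         
  chi_3 (2d, j=1)            2             -1                   0                          

Spot check: chi_2 (sign: r->1, s->-1) on {r^1, r^2} = 1.

Why: D_3 has order 2*3 = 6 with 3 conjugacy classes, hence 3 irreducibles. Sum of squared dims 1 + 1 + 4 = 6 = |G|. Linear characters come from the abelianisation; the 2-dimensional irreps have character r^k -> 2*cos(2*pi*j*k/3), reflections -> 0.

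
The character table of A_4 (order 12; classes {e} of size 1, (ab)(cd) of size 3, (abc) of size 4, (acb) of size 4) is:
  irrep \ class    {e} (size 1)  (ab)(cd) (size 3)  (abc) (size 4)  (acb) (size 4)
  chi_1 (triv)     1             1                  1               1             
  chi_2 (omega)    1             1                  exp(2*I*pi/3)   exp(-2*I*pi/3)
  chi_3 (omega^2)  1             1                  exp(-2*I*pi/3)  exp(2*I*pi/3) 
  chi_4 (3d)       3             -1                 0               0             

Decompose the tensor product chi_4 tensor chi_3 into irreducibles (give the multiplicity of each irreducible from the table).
chi_4 tensor chi_3 = chi_4 (all other irreducibles have multiplicity 0).

Reasoning: The character of a tensor product is the pointwise product (chi_4 * chi_3)(C) = chi_4(C) * chi_3(C):
  {e}: (3)*(1), (ab)(cd): (-1)*(1), (abc): (0)*(exp(-2*I*pi/3)), (acb): (0)*(exp(2*I*pi/3))
so (chi_4 * chi_3) takes values
  {e} -> 3, (ab)(cd) -> -1, (abc) -> 0, (acb) -> 0.
Now take the inner product of this character with each irreducible chi from the table, <chi_4*chi_3, chi> = (1/12) sum_C |C| (chi_4*chi_3)(C) conj(chi(C)):
  <chi_4*chi_3, chi_1> = (1/12)[1*(3)*conj(1) + 3*(-1)*conj(1) + 4*(0)*conj(1) + 4*(0)*conj(1)]
      = (1/12)[(3) + (-3) + (0) + (0)] = 0/12 = 0
  <chi_4*chi_3, chi_2> = (1/12)[1*(3)*conj(1) + 3*(-1)*conj(1) + 4*(0)*conj(exp(2*I*pi/3)) + 4*(0)*conj(exp(-2*I*pi/3))]
      = (1/12)[(3) + (-3) + (0) + (0)] = 0/12 = 0
  <chi_4*chi_3, chi_3> = (1/12)[1*(3)*conj(1) + 3*(-1)*conj(1) + 4*(0)*conj(exp(-2*I*pi/3)) + 4*(0)*conj(exp(2*I*pi/3))]
      = (1/12)[(3) + (-3) + (0) + (0)] = 0/12 = 0
  <chi_4*chi_3, chi_4> = (1/12)[1*(3)*conj(3) + 3*(-1)*conj(-1) + 4*(0)*conj(0) + 4*(0)*conj(0)]
      = (1/12)[(9) + (3) + (0) + (0)] = 12/12 = 1
(Exp terms are combined using exp(i*s)*conj(exp(i*t)) = exp(i*(s-t)), and sums of them are collapsed using the identity that for every m > 1 the m distinct m-th roots of unity sum to 0, e.g. 1 + exp(2*I*pi/3) + exp(-2*I*pi/3) = 0.)
Hence the multiplicities are chi_4: 1. Dimension check: dim(chi_4)*dim(chi_3) = 3*1 = 3 and sum (mult * dim) = 1*3 = 3.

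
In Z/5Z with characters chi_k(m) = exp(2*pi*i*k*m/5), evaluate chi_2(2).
chi_2(2) = zeta_5^4 = exp(-2*I*pi/5)

chi_2(2) = zeta_5^(2*2) = zeta_5^4. Since zeta_5^5 = 1, this equals zeta_5^4 = exp(2*pi*i*4/5) = exp(-2*I*pi/5).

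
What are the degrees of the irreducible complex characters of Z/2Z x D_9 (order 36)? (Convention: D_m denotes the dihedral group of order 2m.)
Dimensions: 1, 1, 1, 1, 2, 2, 2, 2, 2, 2, 2, 2

Derivation: There are 12 irreducibles (= number of conjugacy classes). Their dimensions d_i satisfy sum d_i^2 = |G| = 36: 1 + 1 + 1 + 1 + 4 + 4 + 4 + 4 + 4 + 4 + 4 + 4 = 36. (For the product with Z/2Z: each of the 2 1-dim characters of Z/2Z tensors with each irrep of D_9, giving 2 copies of each D_9-dimension.)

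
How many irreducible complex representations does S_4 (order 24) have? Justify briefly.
5

Explanation: The number of irreducible complex representations of a finite group equals its number of conjugacy classes. Conjugacy classes in S_4 correspond to cycle types, i.e. partitions of 4; there are p(4) = 5 of them, so S_4 (order 24) has exactly 5 irreducible complex representations.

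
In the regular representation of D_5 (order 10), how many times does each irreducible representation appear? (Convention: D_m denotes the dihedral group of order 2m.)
Each irreducible V_i of dimension d_i appears with multiplicity d_i, i.e. rho_reg = (direct sum over all irreducibles V_i) d_i V_i. The irreducible dimensions for D_5 are 1, 1, 2, 2: 2 irreducibles of dimension 1, each with multiplicity 1; 2 irreducibles of dimension 2, each with multiplicity 2. Total dimension 2*1*1 + 2*2*2 = 10 = |G|.

Justification: General theorem: in the regular representation of a finite group G, each irreducible appears with multiplicity equal to its dimension. Check: dim(rho_reg) = sum d_i^2 = 1 + 1 + 4 + 4 = 10 = |G|.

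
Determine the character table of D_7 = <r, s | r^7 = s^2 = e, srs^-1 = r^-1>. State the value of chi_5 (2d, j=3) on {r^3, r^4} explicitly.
Conjugacy classes: {e} of size 1, {r^1, r^6} of size 2, {r^2, r^5} of size 2, {r^3, r^4} of size 2, {s, sr, ..., sr^6} of size 7.
Character table:
  irrep \ class              {e} (size 1)  {r^1, r^6} (size 2)  {r^2, r^5} (size 2)  {r^3, r^4} (size 2)  {s, sr, ..., sr^6} (size 7)
  chi_1 (triv)               1             1                    1                    1                    1                          
  chi_2 (sign: r->1, s->-1)  1             1                    1                    1                    -1                         
  chi_3 (2d, j=1)            2             2*cos(2*pi/7)        -2*cos(3*pi/7)       -2*cos(pi/7)         0                          
  chi_4 (2d, j=2)            2             -2*cos(3*pi/7)       -2*cos(pi/7)         2*cos(2*pi/7)        0                          
  chi_5 (2d, j=3)            2             -2*cos(pi/7)         2*cos(2*pi/7)        -2*cos(3*pi/7)       0                          

Spot check: chi_5 (2d, j=3) on {r^3, r^4} = -2*cos(3*pi/7).

Solution. D_7 has order 2*7 = 14 with 5 conjugacy classes, hence 5 irreducibles. Sum of squared dims 1 + 1 + 4 + 4 + 4 = 14 = |G|. Linear characters come from the abelianisation; the 2-dimensional irreps have character r^k -> 2*cos(2*pi*j*k/7), reflections -> 0.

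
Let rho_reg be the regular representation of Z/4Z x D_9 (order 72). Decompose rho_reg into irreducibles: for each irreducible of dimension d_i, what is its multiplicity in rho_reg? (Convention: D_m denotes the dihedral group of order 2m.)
Each irreducible V_i of dimension d_i appears with multiplicity d_i, i.e. rho_reg = (direct sum over all irreducibles V_i) d_i V_i. The irreducible dimensions for Z/4Z x D_9 are 1, 1, 1, 1, 1, 1, 1, 1, 2, 2, 2, 2, 2, 2, 2, 2, 2, 2, 2, 2, 2, 2, 2, 2: 8 irreducibles of dimension 1, each with multiplicity 1; 16 irreducibles of dimension 2, each with multiplicity 2. Total dimension 8*1*1 + 16*2*2 = 72 = |G|.

Solution. General theorem: in the regular representation of a finite group G, each irreducible appears with multiplicity equal to its dimension. Check: dim(rho_reg) = sum d_i^2 = 1 + 1 + 1 + 1 + 1 + 1 + 1 + 1 + 4 + 4 + 4 + 4 + 4 + 4 + 4 + 4 + 4 + 4 + 4 + 4 + 4 + 4 + 4 + 4 = 72 = |G|.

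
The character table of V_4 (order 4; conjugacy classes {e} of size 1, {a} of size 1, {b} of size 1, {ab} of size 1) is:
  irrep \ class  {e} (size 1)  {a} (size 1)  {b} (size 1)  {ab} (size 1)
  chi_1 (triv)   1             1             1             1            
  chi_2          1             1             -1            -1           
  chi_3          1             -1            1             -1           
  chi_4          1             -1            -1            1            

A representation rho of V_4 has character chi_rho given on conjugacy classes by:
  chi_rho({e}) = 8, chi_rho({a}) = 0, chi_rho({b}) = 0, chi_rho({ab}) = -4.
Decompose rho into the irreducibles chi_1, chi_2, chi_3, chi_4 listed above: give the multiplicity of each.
Multiplicities: chi_1: 1, chi_2: 3, chi_3: 3, chi_4: 1.

Use <chi_rho, chi> = (1/|G|) sum_C |C| * chi_rho(C) * conj(chi(C)) with |G| = 4 for each irreducible chi in the table:
  <chi_rho, chi_1> = (1/4)[1*(8)*conj(1) + 1*(0)*conj(1) + 1*(0)*conj(1) + 1*(-4)*conj(1)]
      = (1/4)[(8) + (0) + (0) + (-4)] = 4/4 = 1
  <chi_rho, chi_2> = (1/4)[1*(8)*conj(1) + 1*(0)*conj(1) + 1*(0)*conj(-1) + 1*(-4)*conj(-1)]
      = (1/4)[(8) + (0) + (0) + (4)] = 12/4 = 3
  <chi_rho, chi_3> = (1/4)[1*(8)*conj(1) + 1*(0)*conj(-1) + 1*(0)*conj(1) + 1*(-4)*conj(-1)]
      = (1/4)[(8) + (0) + (0) + (4)] = 12/4 = 3
  <chi_rho, chi_4> = (1/4)[1*(8)*conj(1) + 1*(0)*conj(-1) + 1*(0)*conj(-1) + 1*(-4)*conj(1)]
      = (1/4)[(8) + (0) + (0) + (-4)] = 4/4 = 1
Dimension check: dim(rho) = sum (mult * dim) = 1*1 + 3*1 + 3*1 + 1*1 = 8 = chi_rho(e) = 8.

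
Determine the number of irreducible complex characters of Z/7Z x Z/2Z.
14

Proof sketch: The number of irreducible complex representations of a finite group equals its number of conjugacy classes. Z/7Z x Z/2Z is abelian of order 14, so every element is its own conjugacy class: 14 classes, so Z/7Z x Z/2Z (order 14) has exactly 14 irreducible complex representations.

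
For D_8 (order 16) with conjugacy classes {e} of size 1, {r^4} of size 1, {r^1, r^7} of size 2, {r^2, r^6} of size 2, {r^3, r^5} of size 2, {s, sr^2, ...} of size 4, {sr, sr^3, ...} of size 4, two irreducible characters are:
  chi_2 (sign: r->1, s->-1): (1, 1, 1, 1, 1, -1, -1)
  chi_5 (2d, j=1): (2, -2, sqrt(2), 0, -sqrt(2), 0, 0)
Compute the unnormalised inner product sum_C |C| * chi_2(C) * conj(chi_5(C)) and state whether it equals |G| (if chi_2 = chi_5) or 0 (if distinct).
Sum = 0; so <chi_2, chi_5> = 0 (distinct irreducibles are orthogonal).

Solution. Compute term by term over conjugacy classes (|C| * chi_2(C) * conj(chi_5(C))):
  1*(1)*conj(2) + 1*(1)*conj(-2) + 2*(1)*conj(sqrt(2)) + 2*(1)*conj(0) + 2*(1)*conj(-sqrt(2)) + 4*(-1)*conj(0) + 4*(-1)*conj(0)
  = (2) + (-2) + (2*sqrt(2)) + (0) + (-2*sqrt(2)) + (0) + (0)
  = 0.
Dividing by |G| = 16 gives 0/16 = 0, matching the row-orthogonality relation <chi_2, chi_5> = [chi_2 = chi_5].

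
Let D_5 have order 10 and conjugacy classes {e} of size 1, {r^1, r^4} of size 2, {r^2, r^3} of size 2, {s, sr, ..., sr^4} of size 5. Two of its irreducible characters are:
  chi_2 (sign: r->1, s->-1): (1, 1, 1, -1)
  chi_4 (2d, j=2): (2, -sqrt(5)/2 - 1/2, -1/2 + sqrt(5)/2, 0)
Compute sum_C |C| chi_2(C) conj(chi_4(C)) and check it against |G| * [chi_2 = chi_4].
Sum = 0; so <chi_2, chi_4> = 0 (distinct irreducibles are orthogonal).

Compute term by term over conjugacy classes (|C| * chi_2(C) * conj(chi_4(C))):
  1*(1)*conj(2) + 2*(1)*conj(-sqrt(5)/2 - 1/2) + 2*(1)*conj(-1/2 + sqrt(5)/2) + 5*(-1)*conj(0)
  = (2) + (-sqrt(5) - 1) + (-1 + sqrt(5)) + (0)
  = 0.
Dividing by |G| = 10 gives 0/10 = 0, matching the row-orthogonality relation <chi_2, chi_4> = [chi_2 = chi_4].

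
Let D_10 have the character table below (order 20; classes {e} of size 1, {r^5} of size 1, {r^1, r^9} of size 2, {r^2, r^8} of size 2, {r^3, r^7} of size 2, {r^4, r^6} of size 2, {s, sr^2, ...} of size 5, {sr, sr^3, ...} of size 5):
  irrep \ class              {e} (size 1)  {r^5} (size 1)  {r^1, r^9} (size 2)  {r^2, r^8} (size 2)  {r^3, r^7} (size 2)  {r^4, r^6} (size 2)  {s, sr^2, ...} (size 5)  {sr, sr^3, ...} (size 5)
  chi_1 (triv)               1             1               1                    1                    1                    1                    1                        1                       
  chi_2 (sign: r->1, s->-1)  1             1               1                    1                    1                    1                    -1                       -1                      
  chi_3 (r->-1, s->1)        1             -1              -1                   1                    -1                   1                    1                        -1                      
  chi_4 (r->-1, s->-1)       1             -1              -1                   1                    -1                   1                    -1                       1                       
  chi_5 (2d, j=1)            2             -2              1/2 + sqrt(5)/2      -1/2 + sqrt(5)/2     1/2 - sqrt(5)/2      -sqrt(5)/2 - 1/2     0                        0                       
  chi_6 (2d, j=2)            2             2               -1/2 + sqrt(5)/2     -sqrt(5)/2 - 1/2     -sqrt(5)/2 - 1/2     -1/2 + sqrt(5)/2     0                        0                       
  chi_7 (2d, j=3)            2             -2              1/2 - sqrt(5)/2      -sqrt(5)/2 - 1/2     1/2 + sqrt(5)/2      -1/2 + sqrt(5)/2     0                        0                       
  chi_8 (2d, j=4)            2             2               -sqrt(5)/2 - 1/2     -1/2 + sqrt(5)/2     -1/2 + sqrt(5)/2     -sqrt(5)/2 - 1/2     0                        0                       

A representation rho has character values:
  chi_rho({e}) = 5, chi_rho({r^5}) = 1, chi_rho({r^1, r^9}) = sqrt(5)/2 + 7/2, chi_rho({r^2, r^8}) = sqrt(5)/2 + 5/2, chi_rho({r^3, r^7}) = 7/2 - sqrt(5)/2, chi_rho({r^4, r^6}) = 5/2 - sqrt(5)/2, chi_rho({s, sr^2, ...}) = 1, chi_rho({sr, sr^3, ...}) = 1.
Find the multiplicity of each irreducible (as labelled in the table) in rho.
Multiplicities: chi_1: 2, chi_2: 1, chi_3: 0, chi_4: 0, chi_5: 1, chi_6: 0, chi_7: 0, chi_8: 0.

Working: Use <chi_rho, chi> = (1/|G|) sum_C |C| * chi_rho(C) * conj(chi(C)) with |G| = 20 for each irreducible chi in the table:
  <chi_rho, chi_1> = (1/20)[1*(5)*conj(1) + 1*(1)*conj(1) + 2*(sqrt(5)/2 + 7/2)*conj(1) + 2*(sqrt(5)/2 + 5/2)*conj(1) + 2*(7/2 - sqrt(5)/2)*conj(1) + 2*(5/2 - sqrt(5)/2)*conj(1) + 5*(1)*conj(1) + 5*(1)*conj(1)]
      = (1/20)[(5) + (1) + (sqrt(5) + 7) + (sqrt(5) + 5) + (7 - sqrt(5)) + (5 - sqrt(5)) + (5) + (5)] = 40/20 = 2
  <chi_rho, chi_2> = (1/20)[1*(5)*conj(1) + 1*(1)*conj(1) + 2*(sqrt(5)/2 + 7/2)*conj(1) + 2*(sqrt(5)/2 + 5/2)*conj(1) + 2*(7/2 - sqrt(5)/2)*conj(1) + 2*(5/2 - sqrt(5)/2)*conj(1) + 5*(1)*conj(-1) + 5*(1)*conj(-1)]
      = (1/20)[(5) + (1) + (sqrt(5) + 7) + (sqrt(5) + 5) + (7 - sqrt(5)) + (5 - sqrt(5)) + (-5) + (-5)] = 20/20 = 1
  <chi_rho, chi_3> = (1/20)[1*(5)*conj(1) + 1*(1)*conj(-1) + 2*(sqrt(5)/2 + 7/2)*conj(-1) + 2*(sqrt(5)/2 + 5/2)*conj(1) + 2*(7/2 - sqrt(5)/2)*conj(-1) + 2*(5/2 - sqrt(5)/2)*conj(1) + 5*(1)*conj(1) + 5*(1)*conj(-1)]
      = (1/20)[(5) + (-1) + (-7 - sqrt(5)) + (sqrt(5) + 5) + (-7 + sqrt(5)) + (5 - sqrt(5)) + (5) + (-5)] = 0/20 = 0
  <chi_rho, chi_4> = (1/20)[1*(5)*conj(1) + 1*(1)*conj(-1) + 2*(sqrt(5)/2 + 7/2)*conj(-1) + 2*(sqrt(5)/2 + 5/2)*conj(1) + 2*(7/2 - sqrt(5)/2)*conj(-1) + 2*(5/2 - sqrt(5)/2)*conj(1) + 5*(1)*conj(-1) + 5*(1)*conj(1)]
      = (1/20)[(5) + (-1) + (-7 - sqrt(5)) + (sqrt(5) + 5) + (-7 + sqrt(5)) + (5 - sqrt(5)) + (-5) + (5)] = 0/20 = 0
  <chi_rho, chi_5> = (1/20)[1*(5)*conj(2) + 1*(1)*conj(-2) + 2*(sqrt(5)/2 + 7/2)*conj(1/2 + sqrt(5)/2) + 2*(sqrt(5)/2 + 5/2)*conj(-1/2 + sqrt(5)/2) + 2*(7/2 - sqrt(5)/2)*conj(1/2 - sqrt(5)/2) + 2*(5/2 - sqrt(5)/2)*conj(-sqrt(5)/2 - 1/2) + 5*(1)*conj(0) + 5*(1)*conj(0)]
      = (1/20)[(10) + (-2) + (6 + 4*sqrt(5)) + (2*sqrt(5)) + (6 - 4*sqrt(5)) + (-2*sqrt(5)) + (0) + (0)] = 20/20 = 1
  <chi_rho, chi_6> = (1/20)[1*(5)*conj(2) + 1*(1)*conj(2) + 2*(sqrt(5)/2 + 7/2)*conj(-1/2 + sqrt(5)/2) + 2*(sqrt(5)/2 + 5/2)*conj(-sqrt(5)/2 - 1/2) + 2*(7/2 - sqrt(5)/2)*conj(-sqrt(5)/2 - 1/2) + 2*(5/2 - sqrt(5)/2)*conj(-1/2 + sqrt(5)/2) + 5*(1)*conj(0) + 5*(1)*conj(0)]
      = (1/20)[(10) + (2) + (-1 + 3*sqrt(5)) + (-3*sqrt(5) - 5) + (-3*sqrt(5) - 1) + (-5 + 3*sqrt(5)) + (0) + (0)] = 0/20 = 0
  <chi_rho, chi_7> = (1/20)[1*(5)*conj(2) + 1*(1)*conj(-2) + 2*(sqrt(5)/2 + 7/2)*conj(1/2 - sqrt(5)/2) + 2*(sqrt(5)/2 + 5/2)*conj(-sqrt(5)/2 - 1/2) + 2*(7/2 - sqrt(5)/2)*conj(1/2 + sqrt(5)/2) + 2*(5/2 - sqrt(5)/2)*conj(-1/2 + sqrt(5)/2) + 5*(1)*conj(0) + 5*(1)*conj(0)]
      = (1/20)[(10) + (-2) + (1 - 3*sqrt(5)) + (-3*sqrt(5) - 5) + (1 + 3*sqrt(5)) + (-5 + 3*sqrt(5)) + (0) + (0)] = 0/20 = 0
  <chi_rho, chi_8> = (1/20)[1*(5)*conj(2) + 1*(1)*conj(2) + 2*(sqrt(5)/2 + 7/2)*conj(-sqrt(5)/2 - 1/2) + 2*(sqrt(5)/2 + 5/2)*conj(-1/2 + sqrt(5)/2) + 2*(7/2 - sqrt(5)/2)*conj(-1/2 + sqrt(5)/2) + 2*(5/2 - sqrt(5)/2)*conj(-sqrt(5)/2 - 1/2) + 5*(1)*conj(0) + 5*(1)*conj(0)]
      = (1/20)[(10) + (2) + (-4*sqrt(5) - 6) + (2*sqrt(5)) + (-6 + 4*sqrt(5)) + (-2*sqrt(5)) + (0) + (0)] = 0/20 = 0
Dimension check: dim(rho) = sum (mult * dim) = 2*1 + 1*1 + 0*1 + 0*1 + 1*2 + 0*2 + 0*2 + 0*2 = 5 = chi_rho(e) = 5.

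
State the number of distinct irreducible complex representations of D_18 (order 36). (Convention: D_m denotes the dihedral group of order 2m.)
12

Explanation: The number of irreducible complex representations of a finite group equals its number of conjugacy classes. D_18 has 12 conjugacy classes (n/2 + 3 for n even), so D_18 (order 36) has exactly 12 irreducible complex representations.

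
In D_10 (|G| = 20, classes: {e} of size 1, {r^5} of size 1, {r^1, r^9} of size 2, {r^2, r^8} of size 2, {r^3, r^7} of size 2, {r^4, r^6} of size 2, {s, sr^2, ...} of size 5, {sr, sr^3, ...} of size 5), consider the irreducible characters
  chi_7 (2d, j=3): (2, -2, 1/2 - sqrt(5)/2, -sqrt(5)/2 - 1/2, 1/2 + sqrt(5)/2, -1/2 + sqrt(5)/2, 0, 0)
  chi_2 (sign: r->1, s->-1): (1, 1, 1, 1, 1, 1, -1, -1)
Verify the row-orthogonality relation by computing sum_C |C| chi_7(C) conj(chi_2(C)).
Sum = 0; so <chi_7, chi_2> = 0 (distinct irreducibles are orthogonal).

Working: Compute term by term over conjugacy classes (|C| * chi_7(C) * conj(chi_2(C))):
  1*(2)*conj(1) + 1*(-2)*conj(1) + 2*(1/2 - sqrt(5)/2)*conj(1) + 2*(-sqrt(5)/2 - 1/2)*conj(1) + 2*(1/2 + sqrt(5)/2)*conj(1) + 2*(-1/2 + sqrt(5)/2)*conj(1) + 5*(0)*conj(-1) + 5*(0)*conj(-1)
  = (2) + (-2) + (1 - sqrt(5)) + (-sqrt(5) - 1) + (1 + sqrt(5)) + (-1 + sqrt(5)) + (0) + (0)
  = 0.
Dividing by |G| = 20 gives 0/20 = 0, matching the row-orthogonality relation <chi_7, chi_2> = [chi_7 = chi_2].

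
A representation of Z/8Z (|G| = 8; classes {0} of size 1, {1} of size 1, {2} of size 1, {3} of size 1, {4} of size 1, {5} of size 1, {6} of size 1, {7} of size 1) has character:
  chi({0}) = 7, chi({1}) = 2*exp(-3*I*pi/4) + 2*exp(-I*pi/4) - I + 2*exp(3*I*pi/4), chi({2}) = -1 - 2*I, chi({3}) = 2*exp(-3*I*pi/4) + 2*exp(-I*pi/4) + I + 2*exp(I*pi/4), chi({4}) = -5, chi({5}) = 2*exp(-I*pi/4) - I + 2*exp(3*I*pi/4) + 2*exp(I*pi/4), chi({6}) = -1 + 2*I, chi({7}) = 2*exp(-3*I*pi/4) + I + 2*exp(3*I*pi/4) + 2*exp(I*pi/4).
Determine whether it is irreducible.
Not irreducible (reducible): <chi, chi> = 13 > 1.

Argument: <chi, chi> = (1/|G|) sum_C |C| * |chi(C)|^2 = (1/8)[1*|7|^2 + 1*|2*exp(-3*I*pi/4) + 2*exp(-I*pi/4) - I + 2*exp(3*I*pi/4)|^2 + 1*|-1 - 2*I|^2 + 1*|2*exp(-3*I*pi/4) + 2*exp(-I*pi/4) + I + 2*exp(I*pi/4)|^2 + 1*|-5|^2 + 1*|2*exp(-I*pi/4) - I + 2*exp(3*I*pi/4) + 2*exp(I*pi/4)|^2 + 1*|-1 + 2*I|^2 + 1*|2*exp(-3*I*pi/4) + I + 2*exp(3*I*pi/4) + 2*exp(I*pi/4)|^2]
  = (1/8)[(49) + (5 - 2*exp(3*I*pi/4) + 2*exp(I*pi/4)) + (5) + (5 + 2*exp(-3*I*pi/4) - 2*exp(-I*pi/4)) + (25) + (5 + 2*exp(-3*I*pi/4) - 2*exp(-I*pi/4)) + (5) + (5 - 2*exp(3*I*pi/4) + 2*exp(I*pi/4))] = 104/8 = 13.
(Exp terms are combined using exp(i*s)*conj(exp(i*t)) = exp(i*(s-t)), and sums of them are collapsed using the identity that for every m > 1 the m distinct m-th roots of unity sum to 0, e.g. 1 + exp(2*I*pi/3) + exp(-2*I*pi/3) = 0.)
A character is irreducible iff <chi, chi> = 1, so this representation is reducible.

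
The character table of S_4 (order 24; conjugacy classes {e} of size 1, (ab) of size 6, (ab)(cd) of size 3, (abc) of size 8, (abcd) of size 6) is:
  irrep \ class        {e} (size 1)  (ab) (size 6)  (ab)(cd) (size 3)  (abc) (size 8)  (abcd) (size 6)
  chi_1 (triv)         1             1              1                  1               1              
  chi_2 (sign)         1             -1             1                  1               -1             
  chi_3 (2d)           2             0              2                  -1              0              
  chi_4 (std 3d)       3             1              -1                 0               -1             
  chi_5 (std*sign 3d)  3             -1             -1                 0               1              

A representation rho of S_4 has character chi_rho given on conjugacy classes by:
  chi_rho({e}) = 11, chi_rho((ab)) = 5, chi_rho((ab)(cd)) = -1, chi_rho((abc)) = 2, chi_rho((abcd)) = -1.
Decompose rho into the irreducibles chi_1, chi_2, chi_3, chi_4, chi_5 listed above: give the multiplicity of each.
Multiplicities: chi_1: 2, chi_2: 0, chi_3: 0, chi_4: 3, chi_5: 0.

Derivation: Use <chi_rho, chi> = (1/|G|) sum_C |C| * chi_rho(C) * conj(chi(C)) with |G| = 24 for each irreducible chi in the table:
  <chi_rho, chi_1> = (1/24)[1*(11)*conj(1) + 6*(5)*conj(1) + 3*(-1)*conj(1) + 8*(2)*conj(1) + 6*(-1)*conj(1)]
      = (1/24)[(11) + (30) + (-3) + (16) + (-6)] = 48/24 = 2
  <chi_rho, chi_2> = (1/24)[1*(11)*conj(1) + 6*(5)*conj(-1) + 3*(-1)*conj(1) + 8*(2)*conj(1) + 6*(-1)*conj(-1)]
      = (1/24)[(11) + (-30) + (-3) + (16) + (6)] = 0/24 = 0
  <chi_rho, chi_3> = (1/24)[1*(11)*conj(2) + 6*(5)*conj(0) + 3*(-1)*conj(2) + 8*(2)*conj(-1) + 6*(-1)*conj(0)]
      = (1/24)[(22) + (0) + (-6) + (-16) + (0)] = 0/24 = 0
  <chi_rho, chi_4> = (1/24)[1*(11)*conj(3) + 6*(5)*conj(1) + 3*(-1)*conj(-1) + 8*(2)*conj(0) + 6*(-1)*conj(-1)]
      = (1/24)[(33) + (30) + (3) + (0) + (6)] = 72/24 = 3
  <chi_rho, chi_5> = (1/24)[1*(11)*conj(3) + 6*(5)*conj(-1) + 3*(-1)*conj(-1) + 8*(2)*conj(0) + 6*(-1)*conj(1)]
      = (1/24)[(33) + (-30) + (3) + (0) + (-6)] = 0/24 = 0
Dimension check: dim(rho) = sum (mult * dim) = 2*1 + 0*1 + 0*2 + 3*3 + 0*3 = 11 = chi_rho(e) = 11.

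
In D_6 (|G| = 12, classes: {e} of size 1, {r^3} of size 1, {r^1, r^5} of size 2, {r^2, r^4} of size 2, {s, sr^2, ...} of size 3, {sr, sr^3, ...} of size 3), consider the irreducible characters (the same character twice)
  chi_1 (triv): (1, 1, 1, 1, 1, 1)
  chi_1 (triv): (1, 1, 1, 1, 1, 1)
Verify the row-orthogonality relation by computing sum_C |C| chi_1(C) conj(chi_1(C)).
Sum = 12 = |G| = 12; so <chi_1, chi_1> = 1 (norm-1 confirms irreducibility).

Proof sketch: Compute term by term over conjugacy classes (|C| * chi_1(C) * conj(chi_1(C))):
  1*(1)*conj(1) + 1*(1)*conj(1) + 2*(1)*conj(1) + 2*(1)*conj(1) + 3*(1)*conj(1) + 3*(1)*conj(1)
  = (1) + (1) + (2) + (2) + (3) + (3)
  = 12.
Dividing by |G| = 12 gives 12/12 = 1, matching the row-orthogonality relation <chi_1, chi_1> = [chi_1 = chi_1].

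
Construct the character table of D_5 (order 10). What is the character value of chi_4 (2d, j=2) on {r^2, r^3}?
Conjugacy classes: {e} of size 1, {r^1, r^4} of size 2, {r^2, r^3} of size 2, {s, sr, ..., sr^4} of size 5.
Character table:
  irrep \ class              {e} (size 1)  {r^1, r^4} (size 2)  {r^2, r^3} (size 2)  {s, sr, ..., sr^4} (size 5)
  chi_1 (triv)               1             1                    1                    1                          
  chi_2 (sign: r->1, s->-1)  1             1                    1                    -1                         
  chi_3 (2d, j=1)            2             -1/2 + sqrt(5)/2     -sqrt(5)/2 - 1/2     0                          
  chi_4 (2d, j=2)            2             -sqrt(5)/2 - 1/2     -1/2 + sqrt(5)/2     0                          

Spot check: chi_4 (2d, j=2) on {r^2, r^3} = -1/2 + sqrt(5)/2.

Proof sketch: D_5 has order 2*5 = 10 with 4 conjugacy classes, hence 4 irreducibles. Sum of squared dims 1 + 1 + 4 + 4 = 10 = |G|. Linear characters come from the abelianisation; the 2-dimensional irreps have character r^k -> 2*cos(2*pi*j*k/5), reflections -> 0.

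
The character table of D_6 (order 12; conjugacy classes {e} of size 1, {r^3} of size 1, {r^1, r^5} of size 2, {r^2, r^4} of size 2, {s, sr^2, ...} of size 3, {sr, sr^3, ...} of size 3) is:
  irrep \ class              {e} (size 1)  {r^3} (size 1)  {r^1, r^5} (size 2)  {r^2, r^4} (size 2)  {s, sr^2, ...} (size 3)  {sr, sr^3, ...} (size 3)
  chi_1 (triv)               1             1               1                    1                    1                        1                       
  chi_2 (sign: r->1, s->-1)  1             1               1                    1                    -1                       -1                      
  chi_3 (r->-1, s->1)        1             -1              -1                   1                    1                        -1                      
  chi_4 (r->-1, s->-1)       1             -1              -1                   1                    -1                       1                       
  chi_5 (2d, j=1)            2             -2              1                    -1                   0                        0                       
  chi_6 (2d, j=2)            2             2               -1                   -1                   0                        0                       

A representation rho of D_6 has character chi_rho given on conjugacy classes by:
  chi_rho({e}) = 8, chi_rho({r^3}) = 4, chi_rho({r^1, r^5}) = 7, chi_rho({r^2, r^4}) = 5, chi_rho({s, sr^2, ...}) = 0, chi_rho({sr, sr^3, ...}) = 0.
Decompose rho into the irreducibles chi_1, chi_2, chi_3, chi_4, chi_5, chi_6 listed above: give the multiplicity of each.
Multiplicities: chi_1: 3, chi_2: 3, chi_3: 0, chi_4: 0, chi_5: 1, chi_6: 0.

Reasoning: Use <chi_rho, chi> = (1/|G|) sum_C |C| * chi_rho(C) * conj(chi(C)) with |G| = 12 for each irreducible chi in the table:
  <chi_rho, chi_1> = (1/12)[1*(8)*conj(1) + 1*(4)*conj(1) + 2*(7)*conj(1) + 2*(5)*conj(1) + 3*(0)*conj(1) + 3*(0)*conj(1)]
      = (1/12)[(8) + (4) + (14) + (10) + (0) + (0)] = 36/12 = 3
  <chi_rho, chi_2> = (1/12)[1*(8)*conj(1) + 1*(4)*conj(1) + 2*(7)*conj(1) + 2*(5)*conj(1) + 3*(0)*conj(-1) + 3*(0)*conj(-1)]
      = (1/12)[(8) + (4) + (14) + (10) + (0) + (0)] = 36/12 = 3
  <chi_rho, chi_3> = (1/12)[1*(8)*conj(1) + 1*(4)*conj(-1) + 2*(7)*conj(-1) + 2*(5)*conj(1) + 3*(0)*conj(1) + 3*(0)*conj(-1)]
      = (1/12)[(8) + (-4) + (-14) + (10) + (0) + (0)] = 0/12 = 0
  <chi_rho, chi_4> = (1/12)[1*(8)*conj(1) + 1*(4)*conj(-1) + 2*(7)*conj(-1) + 2*(5)*conj(1) + 3*(0)*conj(-1) + 3*(0)*conj(1)]
      = (1/12)[(8) + (-4) + (-14) + (10) + (0) + (0)] = 0/12 = 0
  <chi_rho, chi_5> = (1/12)[1*(8)*conj(2) + 1*(4)*conj(-2) + 2*(7)*conj(1) + 2*(5)*conj(-1) + 3*(0)*conj(0) + 3*(0)*conj(0)]
      = (1/12)[(16) + (-8) + (14) + (-10) + (0) + (0)] = 12/12 = 1
  <chi_rho, chi_6> = (1/12)[1*(8)*conj(2) + 1*(4)*conj(2) + 2*(7)*conj(-1) + 2*(5)*conj(-1) + 3*(0)*conj(0) + 3*(0)*conj(0)]
      = (1/12)[(16) + (8) + (-14) + (-10) + (0) + (0)] = 0/12 = 0
Dimension check: dim(rho) = sum (mult * dim) = 3*1 + 3*1 + 0*1 + 0*1 + 1*2 + 0*2 = 8 = chi_rho(e) = 8.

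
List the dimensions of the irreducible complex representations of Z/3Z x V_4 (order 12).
Dimensions: 1, 1, 1, 1, 1, 1, 1, 1, 1, 1, 1, 1

Derivation: There are 12 irreducibles (= number of conjugacy classes). Their dimensions d_i satisfy sum d_i^2 = |G| = 12: 1 + 1 + 1 + 1 + 1 + 1 + 1 + 1 + 1 + 1 + 1 + 1 = 12. (For the product with Z/3Z: each of the 3 1-dim characters of Z/3Z tensors with each irrep of V_4, giving 3 copies of each V_4-dimension.)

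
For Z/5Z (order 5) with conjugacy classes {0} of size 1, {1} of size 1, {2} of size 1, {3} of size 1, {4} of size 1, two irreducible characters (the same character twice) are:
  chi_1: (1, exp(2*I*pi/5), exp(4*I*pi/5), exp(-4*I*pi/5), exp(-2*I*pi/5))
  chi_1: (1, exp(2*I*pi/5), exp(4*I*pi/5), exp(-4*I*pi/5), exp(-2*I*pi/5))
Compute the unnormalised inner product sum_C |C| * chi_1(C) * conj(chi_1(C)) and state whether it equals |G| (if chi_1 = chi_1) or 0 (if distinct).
Sum = 5 = |G| = 5; so <chi_1, chi_1> = 1 (norm-1 confirms irreducibility).

Solution. Compute term by term over conjugacy classes (|C| * chi_1(C) * conj(chi_1(C))):
  1*(1)*conj(1) + 1*(exp(2*I*pi/5))*conj(exp(2*I*pi/5)) + 1*(exp(4*I*pi/5))*conj(exp(4*I*pi/5)) + 1*(exp(-4*I*pi/5))*conj(exp(-4*I*pi/5)) + 1*(exp(-2*I*pi/5))*conj(exp(-2*I*pi/5))
  = (1) + (1) + (1) + (1) + (1)
  = 5.
(Exp terms are combined using exp(i*s)*conj(exp(i*t)) = exp(i*(s-t)), and sums of them are collapsed using the identity that for every m > 1 the m distinct m-th roots of unity sum to 0, e.g. 1 + exp(2*I*pi/3) + exp(-2*I*pi/3) = 0.)
Dividing by |G| = 5 gives 5/5 = 1, matching the row-orthogonality relation <chi_1, chi_1> = [chi_1 = chi_1].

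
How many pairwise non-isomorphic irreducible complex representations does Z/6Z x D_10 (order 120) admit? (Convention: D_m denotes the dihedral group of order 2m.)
48

Derivation: The number of irreducible complex representations of a finite group equals its number of conjugacy classes. For a direct product, #classes(G x H) = #classes(G) * #classes(H). Z/6Z has 6 classes (abelian), D_10 has 8 classes, so 6 * 8 = 48, so Z/6Z x D_10 (order 120) has exactly 48 irreducible complex representations.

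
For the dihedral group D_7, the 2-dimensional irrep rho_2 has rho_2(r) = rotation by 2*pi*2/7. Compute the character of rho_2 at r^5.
chi_{rho_2}(r^5) = 2*cos(2*pi*2*5/7) = -2*cos(pi/7)

Justification: rho_2(r^5) is rotation by angle 2*pi*2*5/7, whose trace is 2*cos(2*pi*2*5/7) = -2*cos(pi/7).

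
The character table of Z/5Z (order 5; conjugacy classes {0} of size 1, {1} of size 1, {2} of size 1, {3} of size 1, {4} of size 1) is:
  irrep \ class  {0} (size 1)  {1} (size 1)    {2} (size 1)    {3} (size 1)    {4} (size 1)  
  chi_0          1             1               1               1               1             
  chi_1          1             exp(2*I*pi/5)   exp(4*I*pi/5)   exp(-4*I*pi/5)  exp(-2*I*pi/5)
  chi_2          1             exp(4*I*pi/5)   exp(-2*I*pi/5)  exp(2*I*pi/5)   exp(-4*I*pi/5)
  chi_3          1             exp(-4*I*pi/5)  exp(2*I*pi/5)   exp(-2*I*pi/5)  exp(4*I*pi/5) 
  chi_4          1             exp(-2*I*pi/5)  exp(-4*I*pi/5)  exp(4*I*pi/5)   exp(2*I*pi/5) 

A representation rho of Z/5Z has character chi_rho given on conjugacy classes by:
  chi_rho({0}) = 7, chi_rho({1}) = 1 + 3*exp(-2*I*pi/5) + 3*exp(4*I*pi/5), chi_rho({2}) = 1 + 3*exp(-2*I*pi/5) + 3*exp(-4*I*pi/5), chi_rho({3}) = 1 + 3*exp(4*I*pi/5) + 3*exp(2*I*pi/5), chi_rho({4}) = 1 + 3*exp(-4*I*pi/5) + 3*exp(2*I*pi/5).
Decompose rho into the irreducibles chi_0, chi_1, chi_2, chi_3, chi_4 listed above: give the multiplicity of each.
Multiplicities: chi_0: 1, chi_1: 0, chi_2: 3, chi_3: 0, chi_4: 3.

Details: Use <chi_rho, chi> = (1/|G|) sum_C |C| * chi_rho(C) * conj(chi(C)) with |G| = 5 for each irreducible chi in the table:
  <chi_rho, chi_0> = (1/5)[1*(7)*conj(1) + 1*(1 + 3*exp(-2*I*pi/5) + 3*exp(4*I*pi/5))*conj(1) + 1*(1 + 3*exp(-2*I*pi/5) + 3*exp(-4*I*pi/5))*conj(1) + 1*(1 + 3*exp(4*I*pi/5) + 3*exp(2*I*pi/5))*conj(1) + 1*(1 + 3*exp(-4*I*pi/5) + 3*exp(2*I*pi/5))*conj(1)]
      = (1/5)[(7) + (1 + 3*exp(-2*I*pi/5) + 3*exp(4*I*pi/5)) + (1 + 3*exp(-2*I*pi/5) + 3*exp(-4*I*pi/5)) + (1 + 3*exp(4*I*pi/5) + 3*exp(2*I*pi/5)) + (1 + 3*exp(-4*I*pi/5) + 3*exp(2*I*pi/5))] = 5/5 = 1
  <chi_rho, chi_1> = (1/5)[1*(7)*conj(1) + 1*(1 + 3*exp(-2*I*pi/5) + 3*exp(4*I*pi/5))*conj(exp(2*I*pi/5)) + 1*(1 + 3*exp(-2*I*pi/5) + 3*exp(-4*I*pi/5))*conj(exp(4*I*pi/5)) + 1*(1 + 3*exp(4*I*pi/5) + 3*exp(2*I*pi/5))*conj(exp(-4*I*pi/5)) + 1*(1 + 3*exp(-4*I*pi/5) + 3*exp(2*I*pi/5))*conj(exp(-2*I*pi/5))]
      = (1/5)[(7) + (3*exp(-4*I*pi/5) + exp(-2*I*pi/5) + 3*exp(2*I*pi/5)) + (exp(-4*I*pi/5) + 3*exp(4*I*pi/5) + 3*exp(2*I*pi/5)) + (3*exp(-2*I*pi/5) + 3*exp(-4*I*pi/5) + exp(4*I*pi/5)) + (3*exp(-2*I*pi/5) + exp(2*I*pi/5) + 3*exp(4*I*pi/5))] = 0/5 = 0
  <chi_rho, chi_2> = (1/5)[1*(7)*conj(1) + 1*(1 + 3*exp(-2*I*pi/5) + 3*exp(4*I*pi/5))*conj(exp(4*I*pi/5)) + 1*(1 + 3*exp(-2*I*pi/5) + 3*exp(-4*I*pi/5))*conj(exp(-2*I*pi/5)) + 1*(1 + 3*exp(4*I*pi/5) + 3*exp(2*I*pi/5))*conj(exp(2*I*pi/5)) + 1*(1 + 3*exp(-4*I*pi/5) + 3*exp(2*I*pi/5))*conj(exp(-4*I*pi/5))]
      = (1/5)[(7) + (3 + exp(-4*I*pi/5) + 3*exp(4*I*pi/5)) + (3 + 3*exp(-2*I*pi/5) + exp(2*I*pi/5)) + (3 + exp(-2*I*pi/5) + 3*exp(2*I*pi/5)) + (3 + 3*exp(-4*I*pi/5) + exp(4*I*pi/5))] = 15/5 = 3
  <chi_rho, chi_3> = (1/5)[1*(7)*conj(1) + 1*(1 + 3*exp(-2*I*pi/5) + 3*exp(4*I*pi/5))*conj(exp(-4*I*pi/5)) + 1*(1 + 3*exp(-2*I*pi/5) + 3*exp(-4*I*pi/5))*conj(exp(2*I*pi/5)) + 1*(1 + 3*exp(4*I*pi/5) + 3*exp(2*I*pi/5))*conj(exp(-2*I*pi/5)) + 1*(1 + 3*exp(-4*I*pi/5) + 3*exp(2*I*pi/5))*conj(exp(4*I*pi/5))]
      = (1/5)[(7) + (3*exp(-2*I*pi/5) + exp(4*I*pi/5) + 3*exp(2*I*pi/5)) + (3*exp(-4*I*pi/5) + exp(-2*I*pi/5) + 3*exp(4*I*pi/5)) + (3*exp(-4*I*pi/5) + exp(2*I*pi/5) + 3*exp(4*I*pi/5)) + (3*exp(-2*I*pi/5) + exp(-4*I*pi/5) + 3*exp(2*I*pi/5))] = 0/5 = 0
  <chi_rho, chi_4> = (1/5)[1*(7)*conj(1) + 1*(1 + 3*exp(-2*I*pi/5) + 3*exp(4*I*pi/5))*conj(exp(-2*I*pi/5)) + 1*(1 + 3*exp(-2*I*pi/5) + 3*exp(-4*I*pi/5))*conj(exp(-4*I*pi/5)) + 1*(1 + 3*exp(4*I*pi/5) + 3*exp(2*I*pi/5))*conj(exp(4*I*pi/5)) + 1*(1 + 3*exp(-4*I*pi/5) + 3*exp(2*I*pi/5))*conj(exp(2*I*pi/5))]
      = (1/5)[(7) + (3 + 3*exp(-4*I*pi/5) + exp(2*I*pi/5)) + (3 + exp(4*I*pi/5) + 3*exp(2*I*pi/5)) + (3 + 3*exp(-2*I*pi/5) + exp(-4*I*pi/5)) + (3 + exp(-2*I*pi/5) + 3*exp(4*I*pi/5))] = 15/5 = 3
(Exp terms are combined using exp(i*s)*conj(exp(i*t)) = exp(i*(s-t)), and sums of them are collapsed using the identity that for every m > 1 the m distinct m-th roots of unity sum to 0, e.g. 1 + exp(2*I*pi/3) + exp(-2*I*pi/3) = 0.)
Dimension check: dim(rho) = sum (mult * dim) = 1*1 + 0*1 + 3*1 + 0*1 + 3*1 = 7 = chi_rho(e) = 7.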